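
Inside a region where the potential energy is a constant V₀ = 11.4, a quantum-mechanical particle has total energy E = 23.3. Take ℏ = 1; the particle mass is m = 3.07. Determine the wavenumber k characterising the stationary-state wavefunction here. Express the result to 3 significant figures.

k = 8.55

With E > V₀ the solution is oscillatory, ψ ∝ e^{±ikx} with k = √(2m(E − V₀))/ℏ.
k = √(2 × 3.07 × 11.9) = 8.548.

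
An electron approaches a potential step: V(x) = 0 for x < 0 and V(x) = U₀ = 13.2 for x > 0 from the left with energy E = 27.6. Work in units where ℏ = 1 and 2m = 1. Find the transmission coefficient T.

T = 0.974

On each side the TISE gives plane waves with k = √(2m(E − V))/ℏ: k₁ = √(2·½·27.6) = 5.254, k₂ = √(2·½·14.4) = 3.795.
Matching ψ and ψ′ at x = 0 gives r = (k₁ − k₂)/(k₁ + k₂), so R = r² = 0.02599 and T = 1 − R = 0.9740.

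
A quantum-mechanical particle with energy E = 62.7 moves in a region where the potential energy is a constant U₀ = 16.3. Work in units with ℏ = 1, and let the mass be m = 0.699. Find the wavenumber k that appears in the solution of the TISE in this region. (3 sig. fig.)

With E > U₀ the solution is oscillatory, ψ ∝ e^{±ikx} with k = √(2m(E − U₀))/ℏ.
k = √(2 × 0.699 × 46.4) = 8.054.

k = 8.05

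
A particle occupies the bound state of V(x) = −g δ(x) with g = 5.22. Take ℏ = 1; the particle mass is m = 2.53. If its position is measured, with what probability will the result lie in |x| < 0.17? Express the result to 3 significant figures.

P = 0.989

The normalised bound state is ψ = √κ e^{−κ|x|} with κ = mg/ℏ² = 13.21.
P(|x| < d) = ∫_{−d}^{d} κ e^{−2κ|x|} dx = 1 − e^{−2κd} = 1 − e^{−4.490} = 0.9888.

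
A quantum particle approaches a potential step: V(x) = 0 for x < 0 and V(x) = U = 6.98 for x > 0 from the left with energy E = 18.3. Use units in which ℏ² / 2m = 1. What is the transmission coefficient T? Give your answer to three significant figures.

T = 0.986

The wavenumbers are k₁ = √(2mE)/ℏ = 4.278 on the left and k₂ = √(2m(E − U))/ℏ = 3.365 on the right.
Continuity of ψ and ψ′ at the step yields the reflection amplitude r = (k₁ − k₂)/(k₁ + k₂) = 0.1195; thus R = |r|² = 0.01428, T = 0.9857.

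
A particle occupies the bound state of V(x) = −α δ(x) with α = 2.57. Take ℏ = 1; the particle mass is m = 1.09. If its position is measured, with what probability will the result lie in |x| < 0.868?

The normalised bound state is ψ = √κ e^{−κ|x|} with κ = mα/ℏ² = 2.801.
P(|x| < d) = ∫_{−d}^{d} κ e^{−2κ|x|} dx = 1 − e^{−2κd} = 1 − e^{−4.863} = 0.9923.

P = 0.992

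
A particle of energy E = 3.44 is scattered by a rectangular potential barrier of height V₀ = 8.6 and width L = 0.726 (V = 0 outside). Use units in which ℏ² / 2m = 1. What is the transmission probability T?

T = 0.133

Since E < V₀ the interior solution is evanescent with decay constant κ = √(2m(V₀ − E))/ℏ = 2.272.
κL = 1.649, sinh(κL) = 2.505.
The exact tunnelling result is T⁻¹ = 1 + V₀² sinh²(κL) / [4E(V₀ − E)] = 7.537, so T = 0.133.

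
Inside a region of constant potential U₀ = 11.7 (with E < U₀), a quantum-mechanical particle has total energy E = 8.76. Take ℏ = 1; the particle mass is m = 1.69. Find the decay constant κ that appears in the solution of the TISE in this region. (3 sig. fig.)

κ = 3.15

Since E < U₀ the TISE in this region is ψ'' = κ²ψ with κ = √(2m(U₀ − E))/ℏ.
κ = √(2 × 1.69 × 2.94) = 3.152.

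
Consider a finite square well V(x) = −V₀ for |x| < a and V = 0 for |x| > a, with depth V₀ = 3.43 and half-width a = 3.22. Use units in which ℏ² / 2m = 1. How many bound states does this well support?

The dimensionless depth is z₀ = a√(2mV₀)/ℏ = 3.22 × √(3.430) = 5.964.
The even/odd transcendental equations gain one root per π/2 in z₀, giving N = 1 + ⌊2z₀/π⌋ = 1 + ⌊3.796⌋ = 4.

N = 4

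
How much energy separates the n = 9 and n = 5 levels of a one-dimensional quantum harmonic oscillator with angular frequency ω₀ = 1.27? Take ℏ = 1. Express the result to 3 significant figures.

E_n = ℏω₀(n + ½), so ΔE = (9 − 5) ℏω₀ = 4 × 1.27 = 5.080.

ΔE = 5.08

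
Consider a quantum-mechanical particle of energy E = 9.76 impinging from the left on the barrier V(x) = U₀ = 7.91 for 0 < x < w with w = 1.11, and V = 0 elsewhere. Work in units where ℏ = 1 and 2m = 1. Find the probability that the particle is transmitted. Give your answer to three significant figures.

E > U₀: inside the barrier k₂ = √(2m(E − U₀))/ℏ = 1.360, k₂w = 1.510.
T = [1 + U₀² sin²(k₂w) / (4E(E − U₀))]⁻¹ = 1/1.863 = 0.537.

T = 0.537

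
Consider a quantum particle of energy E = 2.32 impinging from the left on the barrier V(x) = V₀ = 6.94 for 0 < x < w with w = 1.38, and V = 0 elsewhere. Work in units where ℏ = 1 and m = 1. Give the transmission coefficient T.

T = 0.000809

E < V₀: inside the barrier ψ ∝ e^{±κx} with κ = √(2m(V₀ − E))/ℏ = 3.040.
κw = 4.195, sinh(κw) = 33.16.
The exact tunnelling result is T⁻¹ = 1 + V₀² sinh²(κw) / [4E(V₀ − E)] = 1237, so T = 0.000809.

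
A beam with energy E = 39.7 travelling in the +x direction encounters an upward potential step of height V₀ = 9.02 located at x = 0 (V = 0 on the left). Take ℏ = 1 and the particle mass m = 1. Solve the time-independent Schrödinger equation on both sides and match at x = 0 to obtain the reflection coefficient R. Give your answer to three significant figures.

R = 0.00414

On each side the TISE gives plane waves with k = √(2m(E − V))/ℏ: k₁ = √(2·1·39.7) = 8.911, k₂ = √(2·1·30.68) = 7.833.
Matching ψ and ψ′ at x = 0 gives r = (k₁ − k₂)/(k₁ + k₂), so R = r² = 0.004140 and T = 1 − R = 0.9959.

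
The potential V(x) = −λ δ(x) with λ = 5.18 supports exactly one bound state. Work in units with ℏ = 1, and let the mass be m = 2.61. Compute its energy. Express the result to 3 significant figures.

For x ≠ 0 the bound state is ψ ∝ e^{−κ|x|}; integrating the TISE across the delta gives the cusp condition 2κ = 2mλ/ℏ², so κ = 13.52.
Then E = −ℏ²κ²/(2m) = −mλ²/(2ℏ²) = -35.02.

E = -35.0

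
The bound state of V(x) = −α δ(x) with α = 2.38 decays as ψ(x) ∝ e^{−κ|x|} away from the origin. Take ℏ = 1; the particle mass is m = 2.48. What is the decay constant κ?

κ = 5.90

Integrate −(ℏ²/2m)ψ'' − αδ(x)ψ = Eψ from −ε to +ε: the ψ'' term gives ψ'(0⁺) − ψ'(0⁻) and the δ term gives −(2mα/ℏ²)ψ(0).
With ψ ∝ e^{−κ|x|} this yields −2κ = −2mα/ℏ², so κ = mα/ℏ² = 5.902.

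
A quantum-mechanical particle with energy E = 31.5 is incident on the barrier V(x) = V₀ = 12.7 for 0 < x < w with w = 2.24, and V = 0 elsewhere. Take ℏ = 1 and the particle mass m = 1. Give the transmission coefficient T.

Above the barrier the interior wavenumber is k₂ = √(2m(E − V₀))/ℏ = 6.132, giving phase k₂w = 13.74.
Matching at both interfaces gives T⁻¹ = 1 + V₀² sin²(k₂w) / [4E(E − V₀)] = 1.058, hence T = 0.945.

T = 0.945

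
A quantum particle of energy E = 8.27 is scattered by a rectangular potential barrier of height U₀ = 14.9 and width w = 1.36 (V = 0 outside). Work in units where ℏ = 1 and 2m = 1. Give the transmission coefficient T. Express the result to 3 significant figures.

T = 0.00358

Since E < U₀ the interior solution is evanescent with decay constant κ = √(2m(U₀ − E))/ℏ = 2.575.
κw = 3.502, sinh(κw) = 16.57.
Matching ψ, ψ′ at both faces gives T = [1 + U₀² sinh²(κw) / (4E(U₀ − E))]⁻¹ = 1/279.0 = 0.00358.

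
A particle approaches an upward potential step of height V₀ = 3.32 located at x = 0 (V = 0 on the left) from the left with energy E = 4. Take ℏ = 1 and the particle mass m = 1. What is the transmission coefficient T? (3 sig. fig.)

T = 0.827

On each side the TISE gives plane waves with k = √(2m(E − V))/ℏ: k₁ = √(2·1·4) = 2.828, k₂ = √(2·1·0.68) = 1.166.
Continuity of ψ and ψ′ at the step yields the reflection amplitude r = (k₁ − k₂)/(k₁ + k₂) = 0.4161; thus R = |r|² = 0.1732, T = 0.8268.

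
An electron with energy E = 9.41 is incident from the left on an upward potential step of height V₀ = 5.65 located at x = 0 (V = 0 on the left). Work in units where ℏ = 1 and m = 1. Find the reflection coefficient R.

R = 0.0508

The wavenumbers are k₁ = √(2mE)/ℏ = 4.338 on the left and k₂ = √(2m(E − V₀))/ℏ = 2.742 on the right.
Continuity of ψ and ψ′ at the step yields the reflection amplitude r = (k₁ − k₂)/(k₁ + k₂) = 0.2254; thus R = |r|² = 0.05081, T = 0.9492.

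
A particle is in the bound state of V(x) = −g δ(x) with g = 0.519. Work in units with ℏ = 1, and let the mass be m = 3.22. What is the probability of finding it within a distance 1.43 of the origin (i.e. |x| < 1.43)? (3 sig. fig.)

The normalised bound state is ψ = √κ e^{−κ|x|} with κ = mg/ℏ² = 1.671.
P(|x| < d) = ∫_{−d}^{d} κ e^{−2κ|x|} dx = 1 − e^{−2κd} = 1 − e^{−4.780} = 0.9916.

P = 0.992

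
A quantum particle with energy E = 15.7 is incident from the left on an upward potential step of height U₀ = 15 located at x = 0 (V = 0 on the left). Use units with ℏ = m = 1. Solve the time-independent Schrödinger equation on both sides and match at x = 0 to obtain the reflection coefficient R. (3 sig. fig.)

The wavenumbers are k₁ = √(2mE)/ℏ = 5.604 on the left and k₂ = √(2m(E − U₀))/ℏ = 1.183 on the right.
Continuity of ψ and ψ′ at the step yields the reflection amplitude r = (k₁ − k₂)/(k₁ + k₂) = 0.6513; thus R = |r|² = 0.4242, T = 0.5758.

R = 0.424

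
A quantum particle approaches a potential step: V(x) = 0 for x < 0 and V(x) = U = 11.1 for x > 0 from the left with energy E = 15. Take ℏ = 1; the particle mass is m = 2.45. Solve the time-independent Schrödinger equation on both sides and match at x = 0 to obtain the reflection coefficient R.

On each side the TISE gives plane waves with k = √(2m(E − V))/ℏ: k₁ = √(2·2.45·15) = 8.573, k₂ = √(2·2.45·3.9) = 4.371.
Matching ψ and ψ′ at x = 0 gives r = (k₁ − k₂)/(k₁ + k₂), so R = r² = 0.1054 and T = 1 − R = 0.8946.

R = 0.105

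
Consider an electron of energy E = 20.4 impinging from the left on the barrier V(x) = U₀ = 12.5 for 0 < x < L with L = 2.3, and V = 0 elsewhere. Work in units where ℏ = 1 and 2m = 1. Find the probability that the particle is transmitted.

T = 0.992

E > U₀: inside the barrier k₂ = √(2m(E − U₀))/ℏ = 2.811, k₂L = 6.465.
T = [1 + U₀² sin²(k₂L) / (4E(E − U₀))]⁻¹ = 1/1.008 = 0.992.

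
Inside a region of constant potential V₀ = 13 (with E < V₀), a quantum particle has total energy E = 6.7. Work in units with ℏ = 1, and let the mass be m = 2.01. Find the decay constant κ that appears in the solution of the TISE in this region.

κ = 5.03

Since E < V₀ the TISE in this region is ψ'' = κ²ψ with κ = √(2m(V₀ − E))/ℏ.
κ = √(2 × 2.01 × 6.3) = 5.032.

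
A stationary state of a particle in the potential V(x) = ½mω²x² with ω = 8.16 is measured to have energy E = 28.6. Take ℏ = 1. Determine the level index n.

E_n = ℏω(n + ½) ⇒ n = E/(ℏω) − ½ = 28.6/8.16 − 0.5 = 3.005 → n = 3.

n = 3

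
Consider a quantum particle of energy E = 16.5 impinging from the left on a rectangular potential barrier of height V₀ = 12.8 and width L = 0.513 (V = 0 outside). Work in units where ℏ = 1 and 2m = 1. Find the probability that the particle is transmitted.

T = 0.682

E > V₀: inside the barrier k₂ = √(2m(E − V₀))/ℏ = 1.924, k₂L = 0.9868.
Matching at both interfaces gives T⁻¹ = 1 + V₀² sin²(k₂L) / [4E(E − V₀)] = 1.467, hence T = 0.682.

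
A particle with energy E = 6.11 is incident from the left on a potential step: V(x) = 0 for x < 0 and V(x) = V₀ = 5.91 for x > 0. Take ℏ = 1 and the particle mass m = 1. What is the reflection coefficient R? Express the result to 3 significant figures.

R = 0.481

On each side the TISE gives plane waves with k = √(2m(E − V))/ℏ: k₁ = √(2·1·6.11) = 3.496, k₂ = √(2·1·0.2) = 0.6325.
Matching ψ and ψ′ at x = 0 gives r = (k₁ − k₂)/(k₁ + k₂), so R = r² = 0.4811 and T = 1 − R = 0.5189.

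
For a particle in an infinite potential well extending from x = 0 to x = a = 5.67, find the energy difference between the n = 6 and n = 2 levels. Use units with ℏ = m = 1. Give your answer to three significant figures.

E_n = n²π²ℏ²/(2ma²), so ΔE = (6² − 2²) π²ℏ²/(2ma²).
ΔE = 32 × π² / (2 × 1 × 5.67²) = 4.912.

ΔE = 4.91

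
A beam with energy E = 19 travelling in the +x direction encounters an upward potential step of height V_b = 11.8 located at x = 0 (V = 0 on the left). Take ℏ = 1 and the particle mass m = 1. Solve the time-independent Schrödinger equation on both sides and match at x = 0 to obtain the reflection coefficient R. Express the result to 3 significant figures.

The wavenumbers are k₁ = √(2mE)/ℏ = 6.164 on the left and k₂ = √(2m(E − V_b))/ℏ = 3.795 on the right.
Matching ψ and ψ′ at x = 0 gives r = (k₁ − k₂)/(k₁ + k₂), so R = r² = 0.05662 and T = 1 − R = 0.9434.

R = 0.0566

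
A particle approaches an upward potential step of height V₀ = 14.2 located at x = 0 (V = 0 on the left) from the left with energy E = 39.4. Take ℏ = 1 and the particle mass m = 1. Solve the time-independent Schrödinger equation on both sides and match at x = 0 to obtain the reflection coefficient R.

R = 0.0124

The wavenumbers are k₁ = √(2mE)/ℏ = 8.877 on the left and k₂ = √(2m(E − V₀))/ℏ = 7.099 on the right.
Matching ψ and ψ′ at x = 0 gives r = (k₁ − k₂)/(k₁ + k₂), so R = r² = 0.01238 and T = 1 − R = 0.9876.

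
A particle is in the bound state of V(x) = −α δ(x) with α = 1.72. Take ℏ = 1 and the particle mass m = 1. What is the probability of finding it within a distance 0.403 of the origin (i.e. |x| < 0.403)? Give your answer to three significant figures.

The normalised bound state is ψ = √κ e^{−κ|x|} with κ = mα/ℏ² = 1.720.
P(|x| < d) = ∫_{−d}^{d} κ e^{−2κ|x|} dx = 1 − e^{−2κd} = 1 − e^{−1.386} = 0.7500.

P = 0.750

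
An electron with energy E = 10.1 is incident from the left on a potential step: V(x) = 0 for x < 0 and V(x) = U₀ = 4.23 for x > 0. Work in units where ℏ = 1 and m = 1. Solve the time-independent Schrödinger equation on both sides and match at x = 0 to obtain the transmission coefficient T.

T = 0.982

On each side the TISE gives plane waves with k = √(2m(E − V))/ℏ: k₁ = √(2·1·10.1) = 4.494, k₂ = √(2·1·5.87) = 3.426.
Continuity of ψ and ψ′ at the step yields the reflection amplitude r = (k₁ − k₂)/(k₁ + k₂) = 0.1348; thus R = |r|² = 0.01818, T = 0.9818.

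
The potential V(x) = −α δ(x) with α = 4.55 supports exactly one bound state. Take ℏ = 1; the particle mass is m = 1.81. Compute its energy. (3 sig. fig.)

For x ≠ 0 the bound state is ψ ∝ e^{−κ|x|}; integrating the TISE across the delta gives the cusp condition 2κ = 2mα/ℏ², so κ = 8.236.
Then E = −ℏ²κ²/(2m) = −mα²/(2ℏ²) = -18.74.

E = -18.7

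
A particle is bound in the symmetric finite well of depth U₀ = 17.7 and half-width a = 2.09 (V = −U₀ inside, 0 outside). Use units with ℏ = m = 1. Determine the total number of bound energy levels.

N = 8

Define the well-strength parameter z₀ = (a/ℏ)√(2mU₀) = 2.09 × √(2·1·17.7) = 12.44.
The even/odd transcendental equations gain one root per π/2 in z₀, giving N = 1 + ⌊2z₀/π⌋ = 1 + ⌊7.916⌋ = 8.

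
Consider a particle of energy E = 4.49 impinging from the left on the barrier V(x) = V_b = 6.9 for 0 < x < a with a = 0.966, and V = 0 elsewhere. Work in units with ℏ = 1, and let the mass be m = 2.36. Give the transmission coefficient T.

T = 0.00537

E < V_b: inside the barrier ψ ∝ e^{±κx} with κ = √(2m(V_b − E))/ℏ = 3.373.
κa = 3.258, sinh(κa) = 12.98.
The exact tunnelling result is T⁻¹ = 1 + V_b² sinh²(κa) / [4E(V_b − E)] = 186.3, so T = 0.00537.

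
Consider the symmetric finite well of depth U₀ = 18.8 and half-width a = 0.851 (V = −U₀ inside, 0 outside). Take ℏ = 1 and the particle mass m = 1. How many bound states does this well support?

The dimensionless depth is z₀ = a√(2mU₀)/ℏ = 0.851 × √(37.60) = 5.218.
A new bound state (alternating even/odd) appears each time z₀ passes a multiple of π/2, so N = ⌊2z₀/π⌋ + 1 = ⌊3.322⌋ + 1 = 4.

N = 4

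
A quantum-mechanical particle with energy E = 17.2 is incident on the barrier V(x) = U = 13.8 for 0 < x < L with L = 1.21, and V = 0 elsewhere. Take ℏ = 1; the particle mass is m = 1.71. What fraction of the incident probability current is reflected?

R = 0.361

E > U: inside the barrier k₂ = √(2m(E − U))/ℏ = 3.410, k₂L = 4.126.
Matching at both interfaces gives T⁻¹ = 1 + U² sin²(k₂L) / [4E(E − U)] = 1.565, hence T = 0.639.
R = 1 − T = 0.361.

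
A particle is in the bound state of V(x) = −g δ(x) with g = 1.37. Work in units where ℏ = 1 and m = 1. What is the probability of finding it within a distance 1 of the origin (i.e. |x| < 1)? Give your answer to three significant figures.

The normalised bound state is ψ = √κ e^{−κ|x|} with κ = mg/ℏ² = 1.370.
P(|x| < d) = ∫_{−d}^{d} κ e^{−2κ|x|} dx = 1 − e^{−2κd} = 1 − e^{−2.740} = 0.9354.

P = 0.935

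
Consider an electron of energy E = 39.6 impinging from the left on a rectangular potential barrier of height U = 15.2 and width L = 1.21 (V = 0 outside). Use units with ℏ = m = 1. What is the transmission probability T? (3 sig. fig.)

T = 0.961

E > U: inside the barrier k₂ = √(2m(E − U))/ℏ = 6.986, k₂L = 8.453.
Matching at both interfaces gives T⁻¹ = 1 + U² sin²(k₂L) / [4E(E − U)] = 1.041, hence T = 0.961.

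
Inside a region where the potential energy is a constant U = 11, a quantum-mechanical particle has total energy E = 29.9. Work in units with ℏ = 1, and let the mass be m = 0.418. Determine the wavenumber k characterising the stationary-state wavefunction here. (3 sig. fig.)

k = 3.97

With E > U the solution is oscillatory, ψ ∝ e^{±ikx} with k = √(2m(E − U))/ℏ.
k = √(2 × 0.418 × 18.9) = 3.975.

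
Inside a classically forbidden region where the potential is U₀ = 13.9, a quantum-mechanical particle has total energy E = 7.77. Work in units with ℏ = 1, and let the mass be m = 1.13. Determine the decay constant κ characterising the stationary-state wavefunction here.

κ = 3.72

Since E < U₀ the TISE in this region is ψ'' = κ²ψ with κ = √(2m(U₀ − E))/ℏ.
κ = √(2 × 1.13 × 6.13) = 3.722.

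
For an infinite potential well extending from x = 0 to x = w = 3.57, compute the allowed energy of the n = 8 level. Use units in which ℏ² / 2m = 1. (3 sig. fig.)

The infinite-well eigenfunctions ψ_n = √(2/w) sin(nπx/w) vanish at both walls, giving E_n = n²π²ℏ²/(2mw²).
E_8 = 8² × π² / (2 × 0.5 × 3.57²) = 49.56.

E = 49.6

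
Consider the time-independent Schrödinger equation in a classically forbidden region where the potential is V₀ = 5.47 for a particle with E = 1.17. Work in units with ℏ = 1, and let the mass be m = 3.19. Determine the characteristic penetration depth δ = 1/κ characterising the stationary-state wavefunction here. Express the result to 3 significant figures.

δ = 0.191

Since E < V₀ the TISE in this region is ψ'' = κ²ψ with κ = √(2m(V₀ − E))/ℏ.
κ = √(2 × 3.19 × 4.3) = 5.238. The penetration depth is δ = 1/κ = 0.191.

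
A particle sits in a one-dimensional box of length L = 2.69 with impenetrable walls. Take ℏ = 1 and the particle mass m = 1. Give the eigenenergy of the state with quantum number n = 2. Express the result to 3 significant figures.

E = 2.73

Requiring ψ(0) = ψ(L) = 0 quantises k = nπ/L, hence E_n = ℏ²k²/2m = n²π²ℏ²/(2mL²).
E_2 = 2² × π² / (2 × 1 × 2.69²) = 2.728.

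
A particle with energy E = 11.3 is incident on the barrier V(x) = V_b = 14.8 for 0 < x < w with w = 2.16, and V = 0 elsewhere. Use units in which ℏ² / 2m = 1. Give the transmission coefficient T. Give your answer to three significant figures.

T = 0.000893

E < V_b: inside the barrier ψ ∝ e^{±κx} with κ = √(2m(V_b − E))/ℏ = 1.871.
κw = 4.041, sinh(κw) = 28.43.
Matching ψ, ψ′ at both faces gives T = [1 + V_b² sinh²(κw) / (4E(V_b − E))]⁻¹ = 1/1120 = 0.000893.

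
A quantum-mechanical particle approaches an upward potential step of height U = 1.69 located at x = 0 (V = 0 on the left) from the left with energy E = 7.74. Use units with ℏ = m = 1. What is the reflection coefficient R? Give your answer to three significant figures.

R = 0.00378

On each side the TISE gives plane waves with k = √(2m(E − V))/ℏ: k₁ = √(2·1·7.74) = 3.934, k₂ = √(2·1·6.05) = 3.479.
Matching ψ and ψ′ at x = 0 gives r = (k₁ − k₂)/(k₁ + k₂), so R = r² = 0.003783 and T = 1 − R = 0.9962.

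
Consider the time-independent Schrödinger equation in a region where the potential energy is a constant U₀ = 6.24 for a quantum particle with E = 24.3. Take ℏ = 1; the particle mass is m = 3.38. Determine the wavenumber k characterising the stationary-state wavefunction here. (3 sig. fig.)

k = 11.0

With E > U₀ the solution is oscillatory, ψ ∝ e^{±ikx} with k = √(2m(E − U₀))/ℏ.
k = √(2 × 3.38 × 18.06) = 11.05.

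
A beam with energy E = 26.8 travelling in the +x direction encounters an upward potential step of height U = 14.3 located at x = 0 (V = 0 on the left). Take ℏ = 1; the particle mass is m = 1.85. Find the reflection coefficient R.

On each side the TISE gives plane waves with k = √(2m(E − V))/ℏ: k₁ = √(2·1.85·26.8) = 9.958, k₂ = √(2·1.85·12.5) = 6.801.
Continuity of ψ and ψ′ at the step yields the reflection amplitude r = (k₁ − k₂)/(k₁ + k₂) = 0.1884; thus R = |r|² = 0.03549, T = 0.9645.

R = 0.0355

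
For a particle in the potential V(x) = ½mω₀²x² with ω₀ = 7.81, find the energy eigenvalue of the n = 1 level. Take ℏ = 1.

The oscillator eigenvalues are E_n = ℏω₀(n + ½), so E_1 = 7.81 × 1.5 = 11.72.

E = 11.7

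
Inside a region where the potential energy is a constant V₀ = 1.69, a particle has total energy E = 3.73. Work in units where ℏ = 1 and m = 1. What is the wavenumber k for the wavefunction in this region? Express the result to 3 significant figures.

k = 2.02

With E > V₀ the solution is oscillatory, ψ ∝ e^{±ikx} with k = √(2m(E − V₀))/ℏ.
k = √(2 × 1 × 2.04) = 2.020.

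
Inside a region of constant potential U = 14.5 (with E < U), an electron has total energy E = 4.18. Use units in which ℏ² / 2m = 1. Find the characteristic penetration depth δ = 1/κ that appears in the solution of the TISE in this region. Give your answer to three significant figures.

Since E < U the TISE in this region is ψ'' = κ²ψ with κ = √(2m(U − E))/ℏ.
κ = √(2 × 0.5 × 10.32) = 3.212. The penetration depth is δ = 1/κ = 0.311.

δ = 0.311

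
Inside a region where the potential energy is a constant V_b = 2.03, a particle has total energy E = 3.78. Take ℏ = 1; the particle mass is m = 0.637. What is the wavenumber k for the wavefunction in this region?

k = 1.49

With E > V_b the solution is oscillatory, ψ ∝ e^{±ikx} with k = √(2m(E − V_b))/ℏ.
k = √(2 × 0.637 × 1.75) = 1.493.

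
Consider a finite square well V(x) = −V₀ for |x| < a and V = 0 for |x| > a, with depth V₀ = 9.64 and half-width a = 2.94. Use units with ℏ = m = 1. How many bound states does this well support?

N = 9

The dimensionless depth is z₀ = a√(2mV₀)/ℏ = 2.94 × √(19.28) = 12.91.
The even/odd transcendental equations gain one root per π/2 in z₀, giving N = 1 + ⌊2z₀/π⌋ = 1 + ⌊8.218⌋ = 9.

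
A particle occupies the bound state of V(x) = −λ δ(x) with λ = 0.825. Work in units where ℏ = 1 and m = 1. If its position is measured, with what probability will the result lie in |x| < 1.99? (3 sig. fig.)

P = 0.963

The normalised bound state is ψ = √κ e^{−κ|x|} with κ = mλ/ℏ² = 0.8250.
P(|x| < d) = ∫_{−d}^{d} κ e^{−2κ|x|} dx = 1 − e^{−2κd} = 1 − e^{−3.284} = 0.9625.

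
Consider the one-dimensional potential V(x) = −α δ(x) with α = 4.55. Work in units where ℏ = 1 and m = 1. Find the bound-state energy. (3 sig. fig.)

For x ≠ 0 the bound state is ψ ∝ e^{−κ|x|}; integrating the TISE across the delta gives the cusp condition 2κ = 2mα/ℏ², so κ = 4.550.
Then E = −ℏ²κ²/(2m) = −mα²/(2ℏ²) = -10.35.

E = -10.4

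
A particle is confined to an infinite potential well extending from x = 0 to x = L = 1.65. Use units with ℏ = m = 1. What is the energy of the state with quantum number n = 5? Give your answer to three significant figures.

Requiring ψ(0) = ψ(L) = 0 quantises k = nπ/L, hence E_n = ℏ²k²/2m = n²π²ℏ²/(2mL²).
E_5 = 5² × π² / (2 × 1 × 1.65²) = 45.31.

E = 45.3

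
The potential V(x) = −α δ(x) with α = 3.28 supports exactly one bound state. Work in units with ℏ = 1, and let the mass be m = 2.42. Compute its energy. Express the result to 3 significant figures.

For x ≠ 0 the bound state is ψ ∝ e^{−κ|x|}; integrating the TISE across the delta gives the cusp condition 2κ = 2mα/ℏ², so κ = 7.938.
Then E = −ℏ²κ²/(2m) = −mα²/(2ℏ²) = -13.02.

E = -13.0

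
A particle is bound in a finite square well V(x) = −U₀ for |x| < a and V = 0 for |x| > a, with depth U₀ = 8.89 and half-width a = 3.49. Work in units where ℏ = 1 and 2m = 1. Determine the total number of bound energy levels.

The dimensionless depth is z₀ = a√(2mU₀)/ℏ = 3.49 × √(8.890) = 10.41.
The even/odd transcendental equations gain one root per π/2 in z₀, giving N = 1 + ⌊2z₀/π⌋ = 1 + ⌊6.625⌋ = 7.

N = 7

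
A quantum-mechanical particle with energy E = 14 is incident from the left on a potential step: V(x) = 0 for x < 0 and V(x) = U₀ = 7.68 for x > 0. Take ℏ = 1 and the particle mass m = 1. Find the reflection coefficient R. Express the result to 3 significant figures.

R = 0.0385

The wavenumbers are k₁ = √(2mE)/ℏ = 5.292 on the left and k₂ = √(2m(E − U₀))/ℏ = 3.555 on the right.
Matching ψ and ψ′ at x = 0 gives r = (k₁ − k₂)/(k₁ + k₂), so R = r² = 0.03852 and T = 1 − R = 0.9615.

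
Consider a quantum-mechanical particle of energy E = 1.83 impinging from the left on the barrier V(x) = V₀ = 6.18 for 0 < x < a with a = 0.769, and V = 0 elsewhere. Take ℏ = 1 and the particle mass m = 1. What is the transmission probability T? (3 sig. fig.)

T = 0.0352

Since E < V₀ the interior solution is evanescent with decay constant κ = √(2m(V₀ − E))/ℏ = 2.950.
κa = 2.268, sinh(κa) = 4.779.
The exact tunnelling result is T⁻¹ = 1 + V₀² sinh²(κa) / [4E(V₀ − E)] = 28.40, so T = 0.0352.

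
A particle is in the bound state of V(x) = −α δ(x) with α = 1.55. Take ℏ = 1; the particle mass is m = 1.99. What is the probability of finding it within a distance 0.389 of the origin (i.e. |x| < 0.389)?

P = 0.909

The normalised bound state is ψ = √κ e^{−κ|x|} with κ = mα/ℏ² = 3.085.
P(|x| < d) = ∫_{−d}^{d} κ e^{−2κ|x|} dx = 1 − e^{−2κd} = 1 − e^{−2.400} = 0.9093.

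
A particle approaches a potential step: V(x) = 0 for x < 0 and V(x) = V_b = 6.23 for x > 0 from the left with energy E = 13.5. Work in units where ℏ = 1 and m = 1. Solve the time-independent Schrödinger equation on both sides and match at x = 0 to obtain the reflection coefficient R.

The wavenumbers are k₁ = √(2mE)/ℏ = 5.196 on the left and k₂ = √(2m(E − V_b))/ℏ = 3.813 on the right.
Matching ψ and ψ′ at x = 0 gives r = (k₁ − k₂)/(k₁ + k₂), so R = r² = 0.02357 and T = 1 − R = 0.9764.

R = 0.0236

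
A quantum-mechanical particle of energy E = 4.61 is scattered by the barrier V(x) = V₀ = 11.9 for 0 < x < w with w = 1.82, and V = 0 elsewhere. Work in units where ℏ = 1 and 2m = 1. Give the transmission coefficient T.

Since E < V₀ the interior solution is evanescent with decay constant κ = √(2m(V₀ − E))/ℏ = 2.700.
κw = 4.914, sinh(κw) = 68.09.
The exact tunnelling result is T⁻¹ = 1 + V₀² sinh²(κw) / [4E(V₀ − E)] = 4885, so T = 0.000205.

T = 0.000205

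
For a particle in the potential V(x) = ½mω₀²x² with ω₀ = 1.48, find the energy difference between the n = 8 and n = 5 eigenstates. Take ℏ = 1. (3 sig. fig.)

ΔE = 4.44

E_n = ℏω₀(n + ½), so ΔE = (8 − 5) ℏω₀ = 3 × 1.48 = 4.440.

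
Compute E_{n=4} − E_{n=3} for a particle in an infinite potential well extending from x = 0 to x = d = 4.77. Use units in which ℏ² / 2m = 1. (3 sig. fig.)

ΔE = 3.04

E_n = n²π²ℏ²/(2md²), so ΔE = (4² − 3²) π²ℏ²/(2md²).
ΔE = 7 × π² / (2 × 0.5 × 4.77²) = 3.036.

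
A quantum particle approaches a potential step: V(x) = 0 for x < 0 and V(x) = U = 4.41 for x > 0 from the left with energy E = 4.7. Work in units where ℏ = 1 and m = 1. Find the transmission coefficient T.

The wavenumbers are k₁ = √(2mE)/ℏ = 3.066 on the left and k₂ = √(2m(E − U))/ℏ = 0.7616 on the right.
Continuity of ψ and ψ′ at the step yields the reflection amplitude r = (k₁ − k₂)/(k₁ + k₂) = 0.6021; thus R = |r|² = 0.3625, T = 0.6375.

T = 0.638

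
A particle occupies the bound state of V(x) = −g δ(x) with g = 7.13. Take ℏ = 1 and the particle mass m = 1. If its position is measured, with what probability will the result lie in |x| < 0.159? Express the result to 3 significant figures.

P = 0.896

The normalised bound state is ψ = √κ e^{−κ|x|} with κ = mg/ℏ² = 7.130.
P(|x| < d) = ∫_{−d}^{d} κ e^{−2κ|x|} dx = 1 − e^{−2κd} = 1 − e^{−2.267} = 0.8964.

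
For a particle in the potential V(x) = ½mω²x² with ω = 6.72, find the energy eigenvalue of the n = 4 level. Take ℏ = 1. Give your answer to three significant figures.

Using E_n = (n + ½)ℏω: E_4 = 4.5 × 6.72 = 30.24.

E = 30.2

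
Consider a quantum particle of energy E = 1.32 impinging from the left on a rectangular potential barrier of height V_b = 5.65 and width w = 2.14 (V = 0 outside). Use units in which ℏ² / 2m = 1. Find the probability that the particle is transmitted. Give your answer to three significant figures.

T = 0.000388

Since E < V_b the interior solution is evanescent with decay constant κ = √(2m(V_b − E))/ℏ = 2.081.
κw = 4.453, sinh(κw) = 42.94.
The exact tunnelling result is T⁻¹ = 1 + V_b² sinh²(κw) / [4E(V_b − E)] = 2575, so T = 0.000388.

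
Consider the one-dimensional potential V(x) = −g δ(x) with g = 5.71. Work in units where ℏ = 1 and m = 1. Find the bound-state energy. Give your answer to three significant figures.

E = -16.3

The bound state is ψ(x) = √κ e^{−κ|x|}. The derivative jump ψ'(0⁺) − ψ'(0⁻) = −(2mg/ℏ²)ψ(0) fixes κ = mg/ℏ² = 5.710.
Then E = −ℏ²κ²/(2m) = −mg²/(2ℏ²) = -16.30.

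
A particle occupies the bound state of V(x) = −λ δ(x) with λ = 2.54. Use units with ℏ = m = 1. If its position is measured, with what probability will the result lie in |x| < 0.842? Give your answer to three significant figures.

The normalised bound state is ψ = √κ e^{−κ|x|} with κ = mλ/ℏ² = 2.540.
P(|x| < d) = ∫_{−d}^{d} κ e^{−2κ|x|} dx = 1 − e^{−2κd} = 1 − e^{−4.277} = 0.9861.

P = 0.986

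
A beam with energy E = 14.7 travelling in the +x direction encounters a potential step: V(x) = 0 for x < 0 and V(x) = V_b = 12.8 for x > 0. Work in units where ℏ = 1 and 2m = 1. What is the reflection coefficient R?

The wavenumbers are k₁ = √(2mE)/ℏ = 3.834 on the left and k₂ = √(2m(E − V_b))/ℏ = 1.378 on the right.
Continuity of ψ and ψ′ at the step yields the reflection amplitude r = (k₁ − k₂)/(k₁ + k₂) = 0.4711; thus R = |r|² = 0.2219, T = 0.7781.

R = 0.222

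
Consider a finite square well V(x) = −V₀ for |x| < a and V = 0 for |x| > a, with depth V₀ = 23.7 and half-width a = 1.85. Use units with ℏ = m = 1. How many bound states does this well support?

The dimensionless depth is z₀ = a√(2mV₀)/ℏ = 1.85 × √(47.40) = 12.74.
A new bound state (alternating even/odd) appears each time z₀ passes a multiple of π/2, so N = ⌊2z₀/π⌋ + 1 = ⌊8.109⌋ + 1 = 9.

N = 9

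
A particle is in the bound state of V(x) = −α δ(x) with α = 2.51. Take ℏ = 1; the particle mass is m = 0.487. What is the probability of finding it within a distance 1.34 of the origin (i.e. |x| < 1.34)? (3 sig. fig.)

The normalised bound state is ψ = √κ e^{−κ|x|} with κ = mα/ℏ² = 1.222.
P(|x| < d) = ∫_{−d}^{d} κ e^{−2κ|x|} dx = 1 − e^{−2κd} = 1 − e^{−3.276} = 0.9622.

P = 0.962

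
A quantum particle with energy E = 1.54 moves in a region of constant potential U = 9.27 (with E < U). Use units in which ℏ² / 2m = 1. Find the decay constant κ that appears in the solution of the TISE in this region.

κ = 2.78

Since E < U the TISE in this region is ψ'' = κ²ψ with κ = √(2m(U − E))/ℏ.
κ = √(2 × 0.5 × 7.73) = 2.780.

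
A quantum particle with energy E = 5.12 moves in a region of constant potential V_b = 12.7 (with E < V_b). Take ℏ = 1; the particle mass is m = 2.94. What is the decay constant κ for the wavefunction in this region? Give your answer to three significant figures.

κ = 6.68

Since E < V_b the TISE in this region is ψ'' = κ²ψ with κ = √(2m(V_b − E))/ℏ.
κ = √(2 × 2.94 × 7.58) = 6.676.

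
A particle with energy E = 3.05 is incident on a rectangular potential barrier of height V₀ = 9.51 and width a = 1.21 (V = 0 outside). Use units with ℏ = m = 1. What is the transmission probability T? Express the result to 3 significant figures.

T = 0.000581

E < V₀: inside the barrier ψ ∝ e^{±κx} with κ = √(2m(V₀ − E))/ℏ = 3.594.
κa = 4.349, sinh(κa) = 38.70.
The exact tunnelling result is T⁻¹ = 1 + V₀² sinh²(κa) / [4E(V₀ − E)] = 1720, so T = 0.000581.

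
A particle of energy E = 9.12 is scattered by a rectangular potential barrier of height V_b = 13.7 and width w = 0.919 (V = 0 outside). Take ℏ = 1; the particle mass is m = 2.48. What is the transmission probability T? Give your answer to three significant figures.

E < V_b: inside the barrier ψ ∝ e^{±κx} with κ = √(2m(V_b − E))/ℏ = 4.766.
κw = 4.380, sinh(κw) = 39.92.
Matching ψ, ψ′ at both faces gives T = [1 + V_b² sinh²(κw) / (4E(V_b − E))]⁻¹ = 1/1791 = 0.000558.

T = 0.000558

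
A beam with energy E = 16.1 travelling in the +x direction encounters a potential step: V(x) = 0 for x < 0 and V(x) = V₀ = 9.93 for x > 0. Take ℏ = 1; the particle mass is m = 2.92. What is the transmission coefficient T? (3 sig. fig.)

On each side the TISE gives plane waves with k = √(2m(E − V))/ℏ: k₁ = √(2·2.92·16.1) = 9.697, k₂ = √(2·2.92·6.17) = 6.003.
Continuity of ψ and ψ′ at the step yields the reflection amplitude r = (k₁ − k₂)/(k₁ + k₂) = 0.2353; thus R = |r|² = 0.05536, T = 0.9446.

T = 0.945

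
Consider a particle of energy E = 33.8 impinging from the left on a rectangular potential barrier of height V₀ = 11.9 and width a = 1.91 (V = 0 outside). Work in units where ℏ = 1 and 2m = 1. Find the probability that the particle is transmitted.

Above the barrier the interior wavenumber is k₂ = √(2m(E − V₀))/ℏ = 4.680, giving phase k₂a = 8.938.
T = [1 + V₀² sin²(k₂a) / (4E(E − V₀))]⁻¹ = 1/1.010 = 0.990.

T = 0.990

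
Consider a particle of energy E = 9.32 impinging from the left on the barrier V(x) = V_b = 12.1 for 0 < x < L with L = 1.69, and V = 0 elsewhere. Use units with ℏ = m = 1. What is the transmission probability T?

E < V_b: inside the barrier ψ ∝ e^{±κx} with κ = √(2m(V_b − E))/ℏ = 2.358.
κL = 3.985, sinh(κL) = 26.88.
The exact tunnelling result is T⁻¹ = 1 + V_b² sinh²(κL) / [4E(V_b − E)] = 1022, so T = 0.000979.

T = 0.000979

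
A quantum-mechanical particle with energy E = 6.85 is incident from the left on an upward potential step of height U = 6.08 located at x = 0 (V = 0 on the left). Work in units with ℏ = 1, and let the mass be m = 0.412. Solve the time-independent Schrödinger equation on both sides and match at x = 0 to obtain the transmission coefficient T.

The wavenumbers are k₁ = √(2mE)/ℏ = 2.376 on the left and k₂ = √(2m(E − U))/ℏ = 0.7965 on the right.
Matching ψ and ψ′ at x = 0 gives r = (k₁ − k₂)/(k₁ + k₂), so R = r² = 0.2478 and T = 1 − R = 0.7522.

T = 0.752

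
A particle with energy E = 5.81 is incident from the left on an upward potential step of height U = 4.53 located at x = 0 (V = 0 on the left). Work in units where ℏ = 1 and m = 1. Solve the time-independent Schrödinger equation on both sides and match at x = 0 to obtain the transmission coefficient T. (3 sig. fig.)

T = 0.870

The wavenumbers are k₁ = √(2mE)/ℏ = 3.409 on the left and k₂ = √(2m(E − U))/ℏ = 1.600 on the right.
Continuity of ψ and ψ′ at the step yields the reflection amplitude r = (k₁ − k₂)/(k₁ + k₂) = 0.3611; thus R = |r|² = 0.1304, T = 0.8696.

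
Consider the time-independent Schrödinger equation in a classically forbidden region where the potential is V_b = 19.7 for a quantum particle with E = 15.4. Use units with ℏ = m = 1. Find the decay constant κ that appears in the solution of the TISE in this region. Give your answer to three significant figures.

κ = 2.93

Since E < V_b the TISE in this region is ψ'' = κ²ψ with κ = √(2m(V_b − E))/ℏ.
κ = √(2 × 1 × 4.3) = 2.933.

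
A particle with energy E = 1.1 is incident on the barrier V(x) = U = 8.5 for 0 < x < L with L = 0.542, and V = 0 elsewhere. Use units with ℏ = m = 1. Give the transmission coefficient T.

T = 0.0279

Since E < U the interior solution is evanescent with decay constant κ = √(2m(U − E))/ℏ = 3.847.
κL = 2.085, sinh(κL) = 3.961.
The exact tunnelling result is T⁻¹ = 1 + U² sinh²(κL) / [4E(U − E)] = 35.81, so T = 0.0279.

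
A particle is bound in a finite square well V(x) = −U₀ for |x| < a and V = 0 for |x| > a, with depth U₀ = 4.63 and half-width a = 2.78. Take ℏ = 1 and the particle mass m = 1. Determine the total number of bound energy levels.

N = 6

The dimensionless depth is z₀ = a√(2mU₀)/ℏ = 2.78 × √(9.260) = 8.460.
The even/odd transcendental equations gain one root per π/2 in z₀, giving N = 1 + ⌊2z₀/π⌋ = 1 + ⌊5.386⌋ = 6.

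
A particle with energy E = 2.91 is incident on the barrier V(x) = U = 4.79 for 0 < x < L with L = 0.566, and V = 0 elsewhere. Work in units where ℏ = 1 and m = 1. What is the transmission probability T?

T = 0.350

E < U: inside the barrier ψ ∝ e^{±κx} with κ = √(2m(U − E))/ℏ = 1.939.
κL = 1.098, sinh(κL) = 1.332.
Matching ψ, ψ′ at both faces gives T = [1 + U² sinh²(κL) / (4E(U − E))]⁻¹ = 1/2.859 = 0.350.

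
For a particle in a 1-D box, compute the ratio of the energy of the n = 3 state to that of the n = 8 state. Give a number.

0.140625

Since E_n ∝ n², the ratio is (3/8)² = 0.140625.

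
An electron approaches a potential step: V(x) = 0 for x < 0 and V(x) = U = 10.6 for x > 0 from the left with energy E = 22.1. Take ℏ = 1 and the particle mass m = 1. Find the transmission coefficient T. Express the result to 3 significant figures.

T = 0.974

On each side the TISE gives plane waves with k = √(2m(E − V))/ℏ: k₁ = √(2·1·22.1) = 6.648, k₂ = √(2·1·11.5) = 4.796.
Matching ψ and ψ′ at x = 0 gives r = (k₁ − k₂)/(k₁ + k₂), so R = r² = 0.02620 and T = 1 − R = 0.9738.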